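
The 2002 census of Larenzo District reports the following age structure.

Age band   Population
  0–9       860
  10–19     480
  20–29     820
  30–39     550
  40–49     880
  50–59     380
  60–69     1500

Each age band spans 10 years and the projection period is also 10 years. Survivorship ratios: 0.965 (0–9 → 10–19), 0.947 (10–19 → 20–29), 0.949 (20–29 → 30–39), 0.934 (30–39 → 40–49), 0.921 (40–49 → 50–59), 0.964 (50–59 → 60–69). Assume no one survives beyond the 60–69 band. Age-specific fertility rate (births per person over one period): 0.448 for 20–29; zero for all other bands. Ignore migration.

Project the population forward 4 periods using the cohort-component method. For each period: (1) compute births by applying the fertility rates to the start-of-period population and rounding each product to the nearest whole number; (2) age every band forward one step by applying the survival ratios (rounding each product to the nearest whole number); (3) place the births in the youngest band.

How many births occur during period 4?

Call the bands 1 to 7, youngest first.
Period 1.
Births: 820 × 0.448 = 367
Band 2: 860 × 0.965 = 830
Band 3: 480 × 0.947 = 455
Band 4: 820 × 0.949 = 778
Band 5: 550 × 0.934 = 514
Band 6: 880 × 0.921 = 810
Band 7: 380 × 0.964 = 366
→ [367, 830, 455, 778, 514, 810, 366]
Period 2.
Births: 455 × 0.448 = 204
Band 2: 367 × 0.965 = 354
Band 3: 830 × 0.947 = 786
Band 4: 455 × 0.949 = 432
Band 5: 778 × 0.934 = 727
Band 6: 514 × 0.921 = 473
Band 7: 810 × 0.964 = 781
→ [204, 354, 786, 432, 727, 473, 781]
Period 3.
Births: 786 × 0.448 = 352
Band 2: 204 × 0.965 = 197
Band 3: 354 × 0.947 = 335
Band 4: 786 × 0.949 = 746
Band 5: 432 × 0.934 = 403
Band 6: 727 × 0.921 = 670
Band 7: 473 × 0.964 = 456
→ [352, 197, 335, 746, 403, 670, 456]
Period 4.
Births: 335 × 0.448 = 150
Band 2: 352 × 0.965 = 340
Band 3: 197 × 0.947 = 187
Band 4: 335 × 0.949 = 318
Band 5: 746 × 0.934 = 697
Band 6: 403 × 0.921 = 371
Band 7: 670 × 0.964 = 646
→ [150, 340, 187, 318, 697, 371, 646]

150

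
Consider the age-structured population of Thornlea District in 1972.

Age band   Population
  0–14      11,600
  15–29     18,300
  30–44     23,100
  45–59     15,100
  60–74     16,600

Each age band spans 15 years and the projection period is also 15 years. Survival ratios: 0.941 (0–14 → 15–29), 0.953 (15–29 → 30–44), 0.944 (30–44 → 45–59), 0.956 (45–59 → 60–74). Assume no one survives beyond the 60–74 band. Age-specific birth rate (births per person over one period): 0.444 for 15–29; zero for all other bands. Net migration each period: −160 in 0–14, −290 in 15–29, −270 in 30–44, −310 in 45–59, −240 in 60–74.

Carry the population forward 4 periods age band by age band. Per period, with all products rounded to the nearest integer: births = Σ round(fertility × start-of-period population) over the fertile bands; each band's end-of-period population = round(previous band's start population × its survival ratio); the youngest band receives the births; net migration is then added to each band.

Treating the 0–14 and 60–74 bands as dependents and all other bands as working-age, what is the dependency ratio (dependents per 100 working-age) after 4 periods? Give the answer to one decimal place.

82.9

Let group 1 be 0–14 through group 5 = 60–74.
[period 1]
Births: 18300 * 0.444 = 8125
Group 2: 11600 * 0.941 = 10916
Group 3: 18300 * 0.953 = 17440
Group 4: 23100 * 0.944 = 21806
Group 5: 15100 * 0.956 = 14436
Net migration: Group 1 − 160 → 7965; Group 2 − 290 → 10626; Group 3 − 270 → 17170; Group 4 − 310 → 21496; Group 5 − 240 → 14196
Giving 7965 / 10626 / 17170 / 21496 / 14196.
[period 2]
Births: 10626 * 0.444 = 4718
Group 2: 7965 * 0.941 = 7495
Group 3: 10626 * 0.953 = 10127
Group 4: 17170 * 0.944 = 16208
Group 5: 21496 * 0.956 = 20550
Net migration: Group 1 − 160 → 4558; Group 2 − 290 → 7205; Group 3 − 270 → 9857; Group 4 − 310 → 15898; Group 5 − 240 → 20310
Giving 4558 / 7205 / 9857 / 15898 / 20310.
[period 3]
Births: 7205 * 0.444 = 3199
Group 2: 4558 * 0.941 = 4289
Group 3: 7205 * 0.953 = 6866
Group 4: 9857 * 0.944 = 9305
Group 5: 15898 * 0.956 = 15198
Net migration: Group 1 − 160 → 3039; Group 2 − 290 → 3999; Group 3 − 270 → 6596; Group 4 − 310 → 8995; Group 5 − 240 → 14958
Giving 3039 / 3999 / 6596 / 8995 / 14958.
[period 4]
Births: 3999 * 0.444 = 1776
Group 2: 3039 * 0.941 = 2860
Group 3: 3999 * 0.953 = 3811
Group 4: 6596 * 0.944 = 6227
Group 5: 8995 * 0.956 = 8599
Net migration: Group 1 − 160 → 1616; Group 2 − 290 → 2570; Group 3 − 270 → 3541; Group 4 − 310 → 5917; Group 5 − 240 → 8359
Giving 1616 / 2570 / 3541 / 5917 / 8359.
Dependents (band 0–14 + band 60–74) = 1616 + 8359 = 9975; working-age = 12028; ratio = 9975/12028 × 100 = 82.9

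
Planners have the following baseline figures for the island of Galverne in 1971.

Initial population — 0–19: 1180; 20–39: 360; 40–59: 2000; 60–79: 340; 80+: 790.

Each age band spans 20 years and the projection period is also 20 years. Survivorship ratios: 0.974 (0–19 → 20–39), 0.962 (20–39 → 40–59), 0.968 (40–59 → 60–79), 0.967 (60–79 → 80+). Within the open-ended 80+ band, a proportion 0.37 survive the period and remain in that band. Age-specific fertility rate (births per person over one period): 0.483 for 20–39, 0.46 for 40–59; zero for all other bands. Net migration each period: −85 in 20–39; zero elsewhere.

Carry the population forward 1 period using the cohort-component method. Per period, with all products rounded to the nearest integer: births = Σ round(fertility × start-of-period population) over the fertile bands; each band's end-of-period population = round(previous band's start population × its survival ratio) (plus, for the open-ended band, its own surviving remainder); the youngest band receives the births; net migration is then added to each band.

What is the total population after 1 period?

5061

[period 1]
Births: 360 × 0.483 = 174  |  2000 × 0.46 = 920 → 1094
20–39: 1180 × 0.974 = 1149
40–59: 360 × 0.962 = 346
60–79: 2000 × 0.968 = 1936
80+: 340 × 0.967 + 790 × 0.37 = 329 + 292 = 621
Net migration: 20–39 − 85 → 1064
Giving 1094 / 1064 / 346 / 1936 / 621.
Total after period 1: 1094 + 1064 + 346 + 1936 + 621 = 5061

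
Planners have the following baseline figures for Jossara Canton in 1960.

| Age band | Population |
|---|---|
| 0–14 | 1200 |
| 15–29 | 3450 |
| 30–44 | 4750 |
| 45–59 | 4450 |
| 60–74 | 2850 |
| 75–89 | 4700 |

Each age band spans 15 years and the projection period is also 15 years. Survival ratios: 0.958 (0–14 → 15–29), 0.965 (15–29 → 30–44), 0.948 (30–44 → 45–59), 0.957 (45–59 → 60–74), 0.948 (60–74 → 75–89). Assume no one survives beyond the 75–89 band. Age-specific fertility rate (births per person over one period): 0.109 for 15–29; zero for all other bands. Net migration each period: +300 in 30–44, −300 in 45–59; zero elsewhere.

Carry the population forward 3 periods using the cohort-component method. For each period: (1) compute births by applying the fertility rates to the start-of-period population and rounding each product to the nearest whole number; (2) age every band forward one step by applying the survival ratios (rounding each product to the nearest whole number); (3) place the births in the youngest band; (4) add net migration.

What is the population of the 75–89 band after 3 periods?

Let group 1 be 0–14 through group 6 = 75–89.
Period 1.
Births: 3450 * 0.109 = 376
Group 2: 1200 * 0.958 = 1150
Group 3: 3450 * 0.965 = 3329
Group 4: 4750 * 0.948 = 4503
Group 5: 4450 * 0.957 = 4259
Group 6: 2850 * 0.948 = 2702
Net migration: Group 3 + 300 → 3629; Group 4 − 300 → 4203
End of period: [376, 1150, 3629, 4203, 4259, 2702]
Period 2.
Births: 1150 * 0.109 = 125
Group 2: 376 * 0.958 = 360
Group 3: 1150 * 0.965 = 1110
Group 4: 3629 * 0.948 = 3440
Group 5: 4203 * 0.957 = 4022
Group 6: 4259 * 0.948 = 4038
Net migration: Group 3 + 300 → 1410; Group 4 − 300 → 3140
End of period: [125, 360, 1410, 3140, 4022, 4038]
Period 3.
Births: 360 * 0.109 = 39
Group 2: 125 * 0.958 = 120
Group 3: 360 * 0.965 = 347
Group 4: 1410 * 0.948 = 1337
Group 5: 3140 * 0.957 = 3005
Group 6: 4022 * 0.948 = 3813
Net migration: Group 3 + 300 → 647; Group 4 − 300 → 1037
End of period: [39, 120, 647, 1037, 3005, 3813]

3813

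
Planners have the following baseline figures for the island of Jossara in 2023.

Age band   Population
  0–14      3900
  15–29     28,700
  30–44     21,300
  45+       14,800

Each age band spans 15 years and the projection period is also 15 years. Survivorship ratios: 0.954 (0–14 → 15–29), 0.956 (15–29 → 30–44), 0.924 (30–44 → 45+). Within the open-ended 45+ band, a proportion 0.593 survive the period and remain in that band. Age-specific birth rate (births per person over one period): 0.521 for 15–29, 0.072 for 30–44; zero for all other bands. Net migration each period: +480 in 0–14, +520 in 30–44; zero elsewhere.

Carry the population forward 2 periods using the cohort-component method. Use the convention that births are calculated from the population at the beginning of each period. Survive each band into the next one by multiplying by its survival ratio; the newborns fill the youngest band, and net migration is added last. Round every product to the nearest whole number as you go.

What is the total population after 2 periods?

[period 1]
Births: 28700 × 0.521 = 14953  |  21300 × 0.072 = 1534 → total 16487
15–29: 3900 × 0.954 = 3721
30–44: 28700 × 0.956 = 27437
45+: 21300 × 0.924 + 14800 × 0.593 = 19681 + 8776 = 28457
Net migration: 0–14 + 480 → 16967; 30–44 + 520 → 27957
End of period: [16967, 3721, 27957, 28457]
[period 2]
Births: 3721 × 0.521 = 1939  |  27957 × 0.072 = 2013 → total 3952
15–29: 16967 × 0.954 = 16187
30–44: 3721 × 0.956 = 3557
45+: 27957 × 0.924 + 28457 × 0.593 = 25832 + 16875 = 42707
Net migration: 0–14 + 480 → 4432; 30–44 + 520 → 4077
End of period: [4432, 16187, 4077, 42707]
Total after period 2: 4432 + 16187 + 4077 + 42707 = 67403

67403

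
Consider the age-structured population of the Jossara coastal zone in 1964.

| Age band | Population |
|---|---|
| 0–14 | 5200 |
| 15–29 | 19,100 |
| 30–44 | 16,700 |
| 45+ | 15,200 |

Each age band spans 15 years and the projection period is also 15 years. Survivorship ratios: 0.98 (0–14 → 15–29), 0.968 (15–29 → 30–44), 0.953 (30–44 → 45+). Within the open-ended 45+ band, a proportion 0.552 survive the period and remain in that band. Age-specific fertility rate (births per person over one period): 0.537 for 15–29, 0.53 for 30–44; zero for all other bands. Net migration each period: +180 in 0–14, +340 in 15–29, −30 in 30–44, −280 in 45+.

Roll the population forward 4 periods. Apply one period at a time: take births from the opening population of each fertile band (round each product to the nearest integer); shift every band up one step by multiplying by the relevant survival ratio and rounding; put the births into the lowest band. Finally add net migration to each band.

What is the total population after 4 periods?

72232

Numbering the bands 1..4 from youngest to oldest:
Period 1:
Births: 19100 × 0.537 = 10257  |  16700 × 0.53 = 8851 — total 19108
Band 2: 5200 × 0.98 = 5096
Band 3: 19100 × 0.968 = 18489
Band 4: 16700 × 0.953 + 15200 × 0.552 = 15915 + 8390 = 24305
Net migration: Band 1 + 180 → 19288; Band 2 + 340 → 5436; Band 3 − 30 → 18459; Band 4 − 280 → 24025
Giving 19288 / 5436 / 18459 / 24025.
Period 2:
Births: 5436 × 0.537 = 2919  |  18459 × 0.53 = 9783 — total 12702
Band 2: 19288 × 0.98 = 18902
Band 3: 5436 × 0.968 = 5262
Band 4: 18459 × 0.953 + 24025 × 0.552 = 17591 + 13262 = 30853
Net migration: Band 1 + 180 → 12882; Band 2 + 340 → 19242; Band 3 − 30 → 5232; Band 4 − 280 → 30573
Giving 12882 / 19242 / 5232 / 30573.
Period 3:
Births: 19242 × 0.537 = 10333  |  5232 × 0.53 = 2773 — total 13106
Band 2: 12882 × 0.98 = 12624
Band 3: 19242 × 0.968 = 18626
Band 4: 5232 × 0.953 + 30573 × 0.552 = 4986 + 16876 = 21862
Net migration: Band 1 + 180 → 13286; Band 2 + 340 → 12964; Band 3 − 30 → 18596; Band 4 − 280 → 21582
Giving 13286 / 12964 / 18596 / 21582.
Period 4:
Births: 12964 × 0.537 = 6962  |  18596 × 0.53 = 9856 — total 16818
Band 2: 13286 × 0.98 = 13020
Band 3: 12964 × 0.968 = 12549
Band 4: 18596 × 0.953 + 21582 × 0.552 = 17722 + 11913 = 29635
Net migration: Band 1 + 180 → 16998; Band 2 + 340 → 13360; Band 3 − 30 → 12519; Band 4 − 280 → 29355
Giving 16998 / 13360 / 12519 / 29355.
Total after period 4: 16998 + 13360 + 12519 + 29355 = 72232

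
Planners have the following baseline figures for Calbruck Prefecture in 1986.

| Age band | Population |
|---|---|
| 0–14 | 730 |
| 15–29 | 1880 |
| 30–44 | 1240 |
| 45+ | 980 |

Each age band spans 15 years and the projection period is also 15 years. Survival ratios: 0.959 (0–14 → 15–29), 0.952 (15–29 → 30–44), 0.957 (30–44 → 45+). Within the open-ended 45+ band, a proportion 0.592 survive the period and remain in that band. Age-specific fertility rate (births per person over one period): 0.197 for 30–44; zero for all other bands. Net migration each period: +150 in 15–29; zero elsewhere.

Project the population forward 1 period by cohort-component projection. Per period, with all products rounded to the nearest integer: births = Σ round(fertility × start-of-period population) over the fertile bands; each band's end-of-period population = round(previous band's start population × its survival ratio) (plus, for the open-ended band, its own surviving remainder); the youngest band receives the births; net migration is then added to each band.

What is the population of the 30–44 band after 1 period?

1790

Numbering the groups 1..4 from youngest to oldest:
— Period 1 —
Births: 1240 * 0.197 = 244
Group 2: 730 * 0.959 = 700
Group 3: 1880 * 0.952 = 1790
Group 4: 1240 * 0.957 + 980 * 0.592 = 1187 + 580 = 1767
Net migration: Group 2 + 150 → 850
End of period: [244, 850, 1790, 1767]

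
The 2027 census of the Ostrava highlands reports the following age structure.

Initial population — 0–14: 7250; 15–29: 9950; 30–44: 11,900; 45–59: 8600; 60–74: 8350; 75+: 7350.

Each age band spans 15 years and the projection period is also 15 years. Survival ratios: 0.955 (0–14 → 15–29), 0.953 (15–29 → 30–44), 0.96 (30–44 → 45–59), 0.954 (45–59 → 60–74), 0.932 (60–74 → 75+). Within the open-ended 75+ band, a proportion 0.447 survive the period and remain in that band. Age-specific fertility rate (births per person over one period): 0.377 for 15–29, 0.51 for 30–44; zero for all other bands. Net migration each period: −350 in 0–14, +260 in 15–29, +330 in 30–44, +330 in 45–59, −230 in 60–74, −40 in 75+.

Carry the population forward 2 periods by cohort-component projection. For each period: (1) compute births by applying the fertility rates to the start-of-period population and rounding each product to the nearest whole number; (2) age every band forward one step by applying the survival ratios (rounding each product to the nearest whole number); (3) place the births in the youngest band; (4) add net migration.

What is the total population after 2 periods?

(Groups numbered youngest = 1 to oldest = 6.)
[period 1]
Births: 9950 * 0.377 = 3751  |  11900 * 0.51 = 6069 → total 9820
Group 2: 7250 * 0.955 = 6924
Group 3: 9950 * 0.953 = 9482
Group 4: 11900 * 0.96 = 11424
Group 5: 8600 * 0.954 = 8204
Group 6: 8350 * 0.932 + 7350 * 0.447 = 7782 + 3285 = 11067
Net migration: Group 1 − 350 → 9470; Group 2 + 260 → 7184; Group 3 + 330 → 9812; Group 4 + 330 → 11754; Group 5 − 230 → 7974; Group 6 − 40 → 11027
→ [9470, 7184, 9812, 11754, 7974, 11027]
[period 2]
Births: 7184 * 0.377 = 2708  |  9812 * 0.51 = 5004 → total 7712
Group 2: 9470 * 0.955 = 9044
Group 3: 7184 * 0.953 = 6846
Group 4: 9812 * 0.96 = 9420
Group 5: 11754 * 0.954 = 11213
Group 6: 7974 * 0.932 + 11027 * 0.447 = 7432 + 4929 = 12361
Net migration: Group 1 − 350 → 7362; Group 2 + 260 → 9304; Group 3 + 330 → 7176; Group 4 + 330 → 9750; Group 5 − 230 → 10983; Group 6 − 40 → 12321
→ [7362, 9304, 7176, 9750, 10983, 12321]
Total after period 2: 7362 + 9304 + 7176 + 9750 + 10983 + 12321 = 56896

56896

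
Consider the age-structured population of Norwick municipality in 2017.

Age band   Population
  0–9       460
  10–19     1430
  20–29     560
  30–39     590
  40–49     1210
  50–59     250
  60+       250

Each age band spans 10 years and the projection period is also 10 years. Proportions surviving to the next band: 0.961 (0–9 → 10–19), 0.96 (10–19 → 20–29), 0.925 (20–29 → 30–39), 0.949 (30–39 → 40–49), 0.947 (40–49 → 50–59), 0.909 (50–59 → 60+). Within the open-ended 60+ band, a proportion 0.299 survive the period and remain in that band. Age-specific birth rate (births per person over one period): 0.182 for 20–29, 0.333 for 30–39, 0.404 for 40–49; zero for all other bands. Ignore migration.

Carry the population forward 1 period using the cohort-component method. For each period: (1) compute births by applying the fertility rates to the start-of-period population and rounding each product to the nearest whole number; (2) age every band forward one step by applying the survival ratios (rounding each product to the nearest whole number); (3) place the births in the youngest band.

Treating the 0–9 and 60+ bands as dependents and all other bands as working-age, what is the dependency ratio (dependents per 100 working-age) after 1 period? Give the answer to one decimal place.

— Period 1 —
Births: 560 × 0.182 = 102  |  590 × 0.333 = 196  |  1210 × 0.404 = 489 → 787
10–19: 460 × 0.961 = 442
20–29: 1430 × 0.96 = 1373
30–39: 560 × 0.925 = 518
40–49: 590 × 0.949 = 560
50–59: 1210 × 0.947 = 1146
60+: 250 × 0.909 + 250 × 0.299 = 227 + 75 = 302
Population now: 0–9=787, 10–19=442, 20–29=1373, 30–39=518, 40–49=560, 50–59=1146, 60+=302
Dependents (band 0–9 + band 60+) = 787 + 302 = 1089; working-age = 4039; ratio = 1089/4039 × 100 = 27.0

27.0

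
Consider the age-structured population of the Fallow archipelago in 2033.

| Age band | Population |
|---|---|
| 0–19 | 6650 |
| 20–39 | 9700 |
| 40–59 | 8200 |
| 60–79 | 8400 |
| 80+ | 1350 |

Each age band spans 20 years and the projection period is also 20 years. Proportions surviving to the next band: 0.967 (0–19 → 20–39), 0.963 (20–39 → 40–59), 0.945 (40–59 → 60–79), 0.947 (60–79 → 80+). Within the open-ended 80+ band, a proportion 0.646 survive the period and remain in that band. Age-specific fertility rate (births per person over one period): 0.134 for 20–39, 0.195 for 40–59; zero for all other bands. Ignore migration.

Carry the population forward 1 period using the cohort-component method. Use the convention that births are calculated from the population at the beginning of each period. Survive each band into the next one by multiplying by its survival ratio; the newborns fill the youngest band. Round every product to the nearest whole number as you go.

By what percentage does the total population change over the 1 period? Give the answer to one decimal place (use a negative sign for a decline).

Period 1.
Births: 9700 × 0.134 = 1300  |  8200 × 0.195 = 1599 — total 2899
20–39: 6650 × 0.967 = 6431
40–59: 9700 × 0.963 = 9341
60–79: 8200 × 0.945 = 7749
80+: 8400 × 0.947 + 1350 × 0.646 = 7955 + 872 = 8827
End of period: [2899, 6431, 9341, 7749, 8827]
Total: 34300 → 35247; change = 947; percentage change = 2.8%

2.8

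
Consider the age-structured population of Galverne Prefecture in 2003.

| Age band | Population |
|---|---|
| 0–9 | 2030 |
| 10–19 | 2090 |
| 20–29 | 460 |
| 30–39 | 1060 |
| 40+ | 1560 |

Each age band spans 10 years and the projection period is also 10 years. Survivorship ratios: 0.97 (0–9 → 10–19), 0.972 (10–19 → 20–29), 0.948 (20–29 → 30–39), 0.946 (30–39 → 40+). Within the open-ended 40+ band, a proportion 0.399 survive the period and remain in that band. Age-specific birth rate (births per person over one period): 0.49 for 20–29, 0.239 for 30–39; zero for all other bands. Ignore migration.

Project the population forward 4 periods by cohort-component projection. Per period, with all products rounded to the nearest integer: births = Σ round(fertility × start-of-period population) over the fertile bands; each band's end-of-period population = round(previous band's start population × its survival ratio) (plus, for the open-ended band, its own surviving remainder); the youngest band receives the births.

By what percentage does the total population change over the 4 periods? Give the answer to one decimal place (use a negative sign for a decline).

-15.5

Period 1.
Births: 460 * 0.49 = 225  |  1060 * 0.239 = 253 → 478
10–19: 2030 * 0.97 = 1969
20–29: 2090 * 0.972 = 2031
30–39: 460 * 0.948 = 436
40+: 1060 * 0.946 + 1560 * 0.399 = 1003 + 622 = 1625
→ [478, 1969, 2031, 436, 1625]
Period 2.
Births: 2031 * 0.49 = 995  |  436 * 0.239 = 104 → 1099
10–19: 478 * 0.97 = 464
20–29: 1969 * 0.972 = 1914
30–39: 2031 * 0.948 = 1925
40+: 436 * 0.946 + 1625 * 0.399 = 412 + 648 = 1060
→ [1099, 464, 1914, 1925, 1060]
Period 3.
Births: 1914 * 0.49 = 938  |  1925 * 0.239 = 460 → 1398
10–19: 1099 * 0.97 = 1066
20–29: 464 * 0.972 = 451
30–39: 1914 * 0.948 = 1814
40+: 1925 * 0.946 + 1060 * 0.399 = 1821 + 423 = 2244
→ [1398, 1066, 451, 1814, 2244]
Period 4.
Births: 451 * 0.49 = 221  |  1814 * 0.239 = 434 → 655
10–19: 1398 * 0.97 = 1356
20–29: 1066 * 0.972 = 1036
30–39: 451 * 0.948 = 428
40+: 1814 * 0.946 + 2244 * 0.399 = 1716 + 895 = 2611
→ [655, 1356, 1036, 428, 2611]
Total: 7200 → 6086; change = -1114; percentage change = -15.5%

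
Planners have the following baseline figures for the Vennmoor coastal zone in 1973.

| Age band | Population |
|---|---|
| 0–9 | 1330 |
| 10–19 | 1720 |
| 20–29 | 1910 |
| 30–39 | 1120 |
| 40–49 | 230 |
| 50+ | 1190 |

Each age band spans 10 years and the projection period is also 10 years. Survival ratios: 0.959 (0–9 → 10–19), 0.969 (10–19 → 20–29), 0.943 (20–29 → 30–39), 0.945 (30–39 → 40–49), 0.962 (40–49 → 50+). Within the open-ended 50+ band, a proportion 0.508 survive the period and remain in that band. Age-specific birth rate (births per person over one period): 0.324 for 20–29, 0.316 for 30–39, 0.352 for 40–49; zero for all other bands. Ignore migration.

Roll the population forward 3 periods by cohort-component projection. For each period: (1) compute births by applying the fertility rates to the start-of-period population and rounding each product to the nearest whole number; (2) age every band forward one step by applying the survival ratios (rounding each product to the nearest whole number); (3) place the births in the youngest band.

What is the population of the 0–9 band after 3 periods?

1496

Period 1:
Births: 1910 * 0.324 = 619  |  1120 * 0.316 = 354  |  230 * 0.352 = 81 — total 1054
10–19: 1330 * 0.959 = 1275
20–29: 1720 * 0.969 = 1667
30–39: 1910 * 0.943 = 1801
40–49: 1120 * 0.945 = 1058
50+: 230 * 0.962 + 1190 * 0.508 = 221 + 605 = 826
Giving 1054 / 1275 / 1667 / 1801 / 1058 / 826.
Period 2:
Births: 1667 * 0.324 = 540  |  1801 * 0.316 = 569  |  1058 * 0.352 = 372 — total 1481
10–19: 1054 * 0.959 = 1011
20–29: 1275 * 0.969 = 1235
30–39: 1667 * 0.943 = 1572
40–49: 1801 * 0.945 = 1702
50+: 1058 * 0.962 + 826 * 0.508 = 1018 + 420 = 1438
Giving 1481 / 1011 / 1235 / 1572 / 1702 / 1438.
Period 3:
Births: 1235 * 0.324 = 400  |  1572 * 0.316 = 497  |  1702 * 0.352 = 599 — total 1496
10–19: 1481 * 0.959 = 1420
20–29: 1011 * 0.969 = 980
30–39: 1235 * 0.943 = 1165
40–49: 1572 * 0.945 = 1486
50+: 1702 * 0.962 + 1438 * 0.508 = 1637 + 731 = 2368
Giving 1496 / 1420 / 980 / 1165 / 1486 / 2368.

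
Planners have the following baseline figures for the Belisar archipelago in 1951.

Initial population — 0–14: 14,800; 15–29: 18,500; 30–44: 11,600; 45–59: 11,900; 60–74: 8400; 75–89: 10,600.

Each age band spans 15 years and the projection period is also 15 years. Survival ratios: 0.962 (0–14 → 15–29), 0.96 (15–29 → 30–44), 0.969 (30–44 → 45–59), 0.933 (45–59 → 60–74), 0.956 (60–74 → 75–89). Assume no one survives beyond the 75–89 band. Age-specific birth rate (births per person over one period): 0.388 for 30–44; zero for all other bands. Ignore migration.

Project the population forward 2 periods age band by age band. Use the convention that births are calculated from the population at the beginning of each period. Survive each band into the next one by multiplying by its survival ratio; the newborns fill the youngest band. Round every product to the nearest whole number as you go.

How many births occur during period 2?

6891

Let group 1 be 0–14 through group 6 = 75–89.
After projecting period 1:
Births: 11600 * 0.388 = 4501
Group 2: 14800 * 0.962 = 14238
Group 3: 18500 * 0.96 = 17760
Group 4: 11600 * 0.969 = 11240
Group 5: 11900 * 0.933 = 11103
Group 6: 8400 * 0.956 = 8030
Population now: 0–14=4501, 15–29=14238, 30–44=17760, 45–59=11240, 60–74=11103, 75–89=8030
After projecting period 2:
Births: 17760 * 0.388 = 6891
Group 2: 4501 * 0.962 = 4330
Group 3: 14238 * 0.96 = 13668
Group 4: 17760 * 0.969 = 17209
Group 5: 11240 * 0.933 = 10487
Group 6: 11103 * 0.956 = 10614
Population now: 0–14=6891, 15–29=4330, 30–44=13668, 45–59=17209, 60–74=10487, 75–89=10614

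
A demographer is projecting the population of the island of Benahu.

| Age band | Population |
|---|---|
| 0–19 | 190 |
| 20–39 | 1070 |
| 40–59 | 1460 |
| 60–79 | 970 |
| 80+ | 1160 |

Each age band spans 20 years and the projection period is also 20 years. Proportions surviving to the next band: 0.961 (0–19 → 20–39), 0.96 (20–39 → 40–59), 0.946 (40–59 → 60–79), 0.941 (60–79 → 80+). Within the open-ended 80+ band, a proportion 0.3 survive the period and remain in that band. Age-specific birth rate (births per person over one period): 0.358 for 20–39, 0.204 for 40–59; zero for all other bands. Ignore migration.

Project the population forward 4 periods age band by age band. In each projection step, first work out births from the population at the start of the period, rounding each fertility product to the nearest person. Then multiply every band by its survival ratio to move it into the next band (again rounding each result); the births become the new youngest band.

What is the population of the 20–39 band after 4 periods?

259

Call the bands 1 to 5, youngest first.
— Period 1 —
Births: 1070 × 0.358 = 383, 1460 × 0.204 = 298 — total 681
Band 2: 190 × 0.961 = 183
Band 3: 1070 × 0.96 = 1027
Band 4: 1460 × 0.946 = 1381
Band 5: 970 × 0.941 + 1160 × 0.3 = 913 + 348 = 1261
Population now: 0–19=681, 20–39=183, 40–59=1027, 60–79=1381, 80+=1261
— Period 2 —
Births: 183 × 0.358 = 66, 1027 × 0.204 = 210 — total 276
Band 2: 681 × 0.961 = 654
Band 3: 183 × 0.96 = 176
Band 4: 1027 × 0.946 = 972
Band 5: 1381 × 0.941 + 1261 × 0.3 = 1300 + 378 = 1678
Population now: 0–19=276, 20–39=654, 40–59=176, 60–79=972, 80+=1678
— Period 3 —
Births: 654 × 0.358 = 234, 176 × 0.204 = 36 — total 270
Band 2: 276 × 0.961 = 265
Band 3: 654 × 0.96 = 628
Band 4: 176 × 0.946 = 166
Band 5: 972 × 0.941 + 1678 × 0.3 = 915 + 503 = 1418
Population now: 0–19=270, 20–39=265, 40–59=628, 60–79=166, 80+=1418
— Period 4 —
Births: 265 × 0.358 = 95, 628 × 0.204 = 128 — total 223
Band 2: 270 × 0.961 = 259
Band 3: 265 × 0.96 = 254
Band 4: 628 × 0.946 = 594
Band 5: 166 × 0.941 + 1418 × 0.3 = 156 + 425 = 581
Population now: 0–19=223, 20–39=259, 40–59=254, 60–79=594, 80+=581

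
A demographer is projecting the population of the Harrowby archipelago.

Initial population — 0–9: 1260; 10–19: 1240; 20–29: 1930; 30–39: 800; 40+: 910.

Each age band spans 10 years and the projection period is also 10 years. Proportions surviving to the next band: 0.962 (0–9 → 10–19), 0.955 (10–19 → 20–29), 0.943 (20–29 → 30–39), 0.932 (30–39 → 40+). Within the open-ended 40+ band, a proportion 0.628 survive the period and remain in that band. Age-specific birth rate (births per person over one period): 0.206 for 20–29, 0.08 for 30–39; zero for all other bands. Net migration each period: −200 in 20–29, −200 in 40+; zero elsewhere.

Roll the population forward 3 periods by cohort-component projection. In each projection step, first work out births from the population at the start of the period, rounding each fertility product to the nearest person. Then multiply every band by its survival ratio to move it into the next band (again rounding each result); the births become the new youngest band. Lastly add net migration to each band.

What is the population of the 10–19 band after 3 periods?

336

Let band 1 be 0–9 through band 5 = 40+.
— Period 1 —
Births: 1930 × 0.206 = 398, 800 × 0.08 = 64 → total 462
Band 2: 1260 × 0.962 = 1212
Band 3: 1240 × 0.955 = 1184
Band 4: 1930 × 0.943 = 1820
Band 5: 800 × 0.932 + 910 × 0.628 = 746 + 571 = 1317
Net migration: Band 3 − 200 → 984; Band 5 − 200 → 1117
→ [462, 1212, 984, 1820, 1117]
— Period 2 —
Births: 984 × 0.206 = 203, 1820 × 0.08 = 146 → total 349
Band 2: 462 × 0.962 = 444
Band 3: 1212 × 0.955 = 1157
Band 4: 984 × 0.943 = 928
Band 5: 1820 × 0.932 + 1117 × 0.628 = 1696 + 701 = 2397
Net migration: Band 3 − 200 → 957; Band 5 − 200 → 2197
→ [349, 444, 957, 928, 2197]
— Period 3 —
Births: 957 × 0.206 = 197, 928 × 0.08 = 74 → total 271
Band 2: 349 × 0.962 = 336
Band 3: 444 × 0.955 = 424
Band 4: 957 × 0.943 = 902
Band 5: 928 × 0.932 + 2197 × 0.628 = 865 + 1380 = 2245
Net migration: Band 3 − 200 → 224; Band 5 − 200 → 2045
→ [271, 336, 224, 902, 2045]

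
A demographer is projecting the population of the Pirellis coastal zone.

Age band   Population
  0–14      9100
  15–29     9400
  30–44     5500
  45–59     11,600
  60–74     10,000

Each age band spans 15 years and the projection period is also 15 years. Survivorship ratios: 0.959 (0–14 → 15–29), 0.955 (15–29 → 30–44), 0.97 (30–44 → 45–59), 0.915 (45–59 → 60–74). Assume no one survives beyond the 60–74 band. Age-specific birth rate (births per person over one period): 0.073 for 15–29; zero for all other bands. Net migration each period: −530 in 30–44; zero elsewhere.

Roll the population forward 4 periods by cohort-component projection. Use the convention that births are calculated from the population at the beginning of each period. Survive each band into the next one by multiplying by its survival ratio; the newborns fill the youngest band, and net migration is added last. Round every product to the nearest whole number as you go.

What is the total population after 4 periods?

(Bands numbered youngest = 1 to oldest = 5.)
Period 1.
Births: 9400 × 0.073 = 686
Band 2: 9100 × 0.959 = 8727
Band 3: 9400 × 0.955 = 8977
Band 4: 5500 × 0.97 = 5335
Band 5: 11600 × 0.915 = 10614
Net migration: Band 3 − 530 → 8447
Giving 686 / 8727 / 8447 / 5335 / 10614.
Period 2.
Births: 8727 × 0.073 = 637
Band 2: 686 × 0.959 = 658
Band 3: 8727 × 0.955 = 8334
Band 4: 8447 × 0.97 = 8194
Band 5: 5335 × 0.915 = 4882
Net migration: Band 3 − 530 → 7804
Giving 637 / 658 / 7804 / 8194 / 4882.
Period 3.
Births: 658 × 0.073 = 48
Band 2: 637 × 0.959 = 611
Band 3: 658 × 0.955 = 628
Band 4: 7804 × 0.97 = 7570
Band 5: 8194 × 0.915 = 7498
Net migration: Band 3 − 530 → 98
Giving 48 / 611 / 98 / 7570 / 7498.
Period 4.
Births: 611 × 0.073 = 45
Band 2: 48 × 0.959 = 46
Band 3: 611 × 0.955 = 584
Band 4: 98 × 0.97 = 95
Band 5: 7570 × 0.915 = 6927
Net migration: Band 3 − 530 → 54
Giving 45 / 46 / 54 / 95 / 6927.
Total after period 4: 45 + 46 + 54 + 95 + 6927 = 7167

7167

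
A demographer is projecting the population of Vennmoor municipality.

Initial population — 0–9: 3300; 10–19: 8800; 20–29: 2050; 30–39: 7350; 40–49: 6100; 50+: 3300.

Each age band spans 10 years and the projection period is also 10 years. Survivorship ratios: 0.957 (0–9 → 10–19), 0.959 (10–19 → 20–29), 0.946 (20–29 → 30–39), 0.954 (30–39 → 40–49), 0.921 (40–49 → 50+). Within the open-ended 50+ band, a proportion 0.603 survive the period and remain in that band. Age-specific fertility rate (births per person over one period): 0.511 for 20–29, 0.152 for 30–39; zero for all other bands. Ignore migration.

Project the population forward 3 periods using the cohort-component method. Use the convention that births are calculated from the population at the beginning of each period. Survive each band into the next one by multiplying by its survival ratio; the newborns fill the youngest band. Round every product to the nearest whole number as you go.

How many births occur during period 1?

Numbering the groups 1..6 from youngest to oldest:
Period 1.
Births: 2050 * 0.511 = 1048  |  7350 * 0.152 = 1117 → 2165
Group 2: 3300 * 0.957 = 3158
Group 3: 8800 * 0.959 = 8439
Group 4: 2050 * 0.946 = 1939
Group 5: 7350 * 0.954 = 7012
Group 6: 6100 * 0.921 + 3300 * 0.603 = 5618 + 1990 = 7608
Population now: 0–9=2165, 10–19=3158, 20–29=8439, 30–39=1939, 40–49=7012, 50+=7608

2165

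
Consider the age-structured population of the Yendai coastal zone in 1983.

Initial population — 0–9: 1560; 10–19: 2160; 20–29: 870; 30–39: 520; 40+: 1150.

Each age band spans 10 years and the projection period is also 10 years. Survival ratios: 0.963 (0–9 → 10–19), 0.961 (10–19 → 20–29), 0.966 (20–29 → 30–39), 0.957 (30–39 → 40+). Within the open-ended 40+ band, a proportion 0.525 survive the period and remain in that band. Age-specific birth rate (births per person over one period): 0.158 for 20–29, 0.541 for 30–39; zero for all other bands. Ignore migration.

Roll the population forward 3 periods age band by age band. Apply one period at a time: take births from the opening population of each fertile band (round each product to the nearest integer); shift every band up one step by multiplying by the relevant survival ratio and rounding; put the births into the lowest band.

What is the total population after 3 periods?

— Period 1 —
Births: 870 * 0.158 = 137 ; 520 * 0.541 = 281 ⇒ total 418
10–19: 1560 * 0.963 = 1502
20–29: 2160 * 0.961 = 2076
30–39: 870 * 0.966 = 840
40+: 520 * 0.957 + 1150 * 0.525 = 498 + 604 = 1102
Giving 418 / 1502 / 2076 / 840 / 1102.
— Period 2 —
Births: 2076 * 0.158 = 328 ; 840 * 0.541 = 454 ⇒ total 782
10–19: 418 * 0.963 = 403
20–29: 1502 * 0.961 = 1443
30–39: 2076 * 0.966 = 2005
40+: 840 * 0.957 + 1102 * 0.525 = 804 + 579 = 1383
Giving 782 / 403 / 1443 / 2005 / 1383.
— Period 3 —
Births: 1443 * 0.158 = 228 ; 2005 * 0.541 = 1085 ⇒ total 1313
10–19: 782 * 0.963 = 753
20–29: 403 * 0.961 = 387
30–39: 1443 * 0.966 = 1394
40+: 2005 * 0.957 + 1383 * 0.525 = 1919 + 726 = 2645
Giving 1313 / 753 / 387 / 1394 / 2645.
Total after period 3: 1313 + 753 + 387 + 1394 + 2645 = 6492

6492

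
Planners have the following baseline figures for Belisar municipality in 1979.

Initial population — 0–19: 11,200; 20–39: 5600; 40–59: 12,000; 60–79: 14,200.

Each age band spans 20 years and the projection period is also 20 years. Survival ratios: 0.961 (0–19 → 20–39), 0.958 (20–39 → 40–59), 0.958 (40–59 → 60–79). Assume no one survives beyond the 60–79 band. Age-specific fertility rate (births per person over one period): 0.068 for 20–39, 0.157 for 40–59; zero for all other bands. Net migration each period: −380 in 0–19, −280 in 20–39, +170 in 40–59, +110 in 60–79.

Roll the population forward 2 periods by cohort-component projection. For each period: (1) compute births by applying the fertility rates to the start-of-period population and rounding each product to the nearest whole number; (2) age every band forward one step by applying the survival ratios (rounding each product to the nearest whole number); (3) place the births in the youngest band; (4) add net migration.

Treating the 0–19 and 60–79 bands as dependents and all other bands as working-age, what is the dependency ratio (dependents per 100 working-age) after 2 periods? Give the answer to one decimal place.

56.3

After projecting period 1:
Births: 5600 * 0.068 = 381 ; 12000 * 0.157 = 1884 ⇒ total 2265
20–39: 11200 * 0.961 = 10763
40–59: 5600 * 0.958 = 5365
60–79: 12000 * 0.958 = 11496
Net migration: 0–19 − 380 → 1885; 20–39 − 280 → 10483; 40–59 + 170 → 5535; 60–79 + 110 → 11606
→ [1885, 10483, 5535, 11606]
After projecting period 2:
Births: 10483 * 0.068 = 713 ; 5535 * 0.157 = 869 ⇒ total 1582
20–39: 1885 * 0.961 = 1811
40–59: 10483 * 0.958 = 10043
60–79: 5535 * 0.958 = 5303
Net migration: 0–19 − 380 → 1202; 20–39 − 280 → 1531; 40–59 + 170 → 10213; 60–79 + 110 → 5413
→ [1202, 1531, 10213, 5413]
Dependents (band 0–19 + band 60–79) = 1202 + 5413 = 6615; working-age = 11744; ratio = 6615/11744 × 100 = 56.3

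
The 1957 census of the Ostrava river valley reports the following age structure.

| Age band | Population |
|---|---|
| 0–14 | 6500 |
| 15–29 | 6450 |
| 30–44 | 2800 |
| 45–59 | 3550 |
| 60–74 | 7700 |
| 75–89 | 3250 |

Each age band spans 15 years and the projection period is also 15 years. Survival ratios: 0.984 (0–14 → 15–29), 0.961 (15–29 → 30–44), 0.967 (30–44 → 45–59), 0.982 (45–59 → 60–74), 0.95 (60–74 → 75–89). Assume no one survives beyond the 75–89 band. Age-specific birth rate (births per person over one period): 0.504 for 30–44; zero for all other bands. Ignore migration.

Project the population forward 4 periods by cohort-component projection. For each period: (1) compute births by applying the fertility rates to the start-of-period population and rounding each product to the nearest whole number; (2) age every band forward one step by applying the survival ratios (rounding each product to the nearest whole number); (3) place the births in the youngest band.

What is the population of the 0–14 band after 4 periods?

672

Period 1:
Births: 2800 × 0.504 = 1411
15–29: 6500 × 0.984 = 6396
30–44: 6450 × 0.961 = 6198
45–59: 2800 × 0.967 = 2708
60–74: 3550 × 0.982 = 3486
75–89: 7700 × 0.95 = 7315
Population now: 0–14=1411, 15–29=6396, 30–44=6198, 45–59=2708, 60–74=3486, 75–89=7315
Period 2:
Births: 6198 × 0.504 = 3124
15–29: 1411 × 0.984 = 1388
30–44: 6396 × 0.961 = 6147
45–59: 6198 × 0.967 = 5993
60–74: 2708 × 0.982 = 2659
75–89: 3486 × 0.95 = 3312
Population now: 0–14=3124, 15–29=1388, 30–44=6147, 45–59=5993, 60–74=2659, 75–89=3312
Period 3:
Births: 6147 × 0.504 = 3098
15–29: 3124 × 0.984 = 3074
30–44: 1388 × 0.961 = 1334
45–59: 6147 × 0.967 = 5944
60–74: 5993 × 0.982 = 5885
75–89: 2659 × 0.95 = 2526
Population now: 0–14=3098, 15–29=3074, 30–44=1334, 45–59=5944, 60–74=5885, 75–89=2526
Period 4:
Births: 1334 × 0.504 = 672
15–29: 3098 × 0.984 = 3048
30–44: 3074 × 0.961 = 2954
45–59: 1334 × 0.967 = 1290
60–74: 5944 × 0.982 = 5837
75–89: 5885 × 0.95 = 5591
Population now: 0–14=672, 15–29=3048, 30–44=2954, 45–59=1290, 60–74=5837, 75–89=5591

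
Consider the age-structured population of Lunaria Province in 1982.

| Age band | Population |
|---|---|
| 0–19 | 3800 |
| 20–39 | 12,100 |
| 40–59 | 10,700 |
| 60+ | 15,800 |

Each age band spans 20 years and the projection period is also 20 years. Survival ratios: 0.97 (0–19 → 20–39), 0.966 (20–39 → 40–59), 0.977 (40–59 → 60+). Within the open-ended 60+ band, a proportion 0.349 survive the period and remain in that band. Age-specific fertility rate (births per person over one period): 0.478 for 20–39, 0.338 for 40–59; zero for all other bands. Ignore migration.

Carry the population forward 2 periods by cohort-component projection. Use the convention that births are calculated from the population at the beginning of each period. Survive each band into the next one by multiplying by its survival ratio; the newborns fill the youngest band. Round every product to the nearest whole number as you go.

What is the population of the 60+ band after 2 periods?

16993

Let band 1 be 0–19 through band 4 = 60+.
After projecting period 1:
Births: 12100 × 0.478 = 5784 ; 10700 × 0.338 = 3617 → 9401
Band 2: 3800 × 0.97 = 3686
Band 3: 12100 × 0.966 = 11689
Band 4: 10700 × 0.977 + 15800 × 0.349 = 10454 + 5514 = 15968
→ [9401, 3686, 11689, 15968]
After projecting period 2:
Births: 3686 × 0.478 = 1762 ; 11689 × 0.338 = 3951 → 5713
Band 2: 9401 × 0.97 = 9119
Band 3: 3686 × 0.966 = 3561
Band 4: 11689 × 0.977 + 15968 × 0.349 = 11420 + 5573 = 16993
→ [5713, 9119, 3561, 16993]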